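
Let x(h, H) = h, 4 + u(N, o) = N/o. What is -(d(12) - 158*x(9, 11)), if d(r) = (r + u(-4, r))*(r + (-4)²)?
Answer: 3622/3 ≈ 1207.3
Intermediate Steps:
u(N, o) = -4 + N/o
d(r) = (16 + r)*(-4 + r - 4/r) (d(r) = (r + (-4 - 4/r))*(r + (-4)²) = (-4 + r - 4/r)*(r + 16) = (-4 + r - 4/r)*(16 + r) = (16 + r)*(-4 + r - 4/r))
-(d(12) - 158*x(9, 11)) = -((-68 + 12² - 64/12 + 12*12) - 158*9) = -((-68 + 144 - 64*1/12 + 144) - 1422) = -((-68 + 144 - 16/3 + 144) - 1422) = -(644/3 - 1422) = -1*(-3622/3) = 3622/3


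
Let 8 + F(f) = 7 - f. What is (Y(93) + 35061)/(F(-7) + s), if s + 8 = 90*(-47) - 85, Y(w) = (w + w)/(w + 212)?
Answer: -3564597/438895 ≈ -8.1217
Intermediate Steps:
F(f) = -1 - f (F(f) = -8 + (7 - f) = -1 - f)
Y(w) = 2*w/(212 + w) (Y(w) = (2*w)/(212 + w) = 2*w/(212 + w))
s = -4323 (s = -8 + (90*(-47) - 85) = -8 + (-4230 - 85) = -8 - 4315 = -4323)
(Y(93) + 35061)/(F(-7) + s) = (2*93/(212 + 93) + 35061)/((-1 - 1*(-7)) - 4323) = (2*93/305 + 35061)/((-1 + 7) - 4323) = (2*93*(1/305) + 35061)/(6 - 4323) = (186/305 + 35061)/(-4317) = (10693791/305)*(-1/4317) = -3564597/438895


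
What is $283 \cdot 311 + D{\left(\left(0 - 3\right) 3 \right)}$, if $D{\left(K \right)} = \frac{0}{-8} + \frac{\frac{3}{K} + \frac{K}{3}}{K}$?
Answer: $\frac{2376361}{27} \approx 88013.0$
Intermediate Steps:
$D{\left(K \right)} = \frac{\frac{3}{K} + \frac{K}{3}}{K}$ ($D{\left(K \right)} = 0 \left(- \frac{1}{8}\right) + \frac{\frac{3}{K} + K \frac{1}{3}}{K} = 0 + \frac{\frac{3}{K} + \frac{K}{3}}{K} = \frac{\frac{3}{K} + \frac{K}{3}}{K}$)
$283 \cdot 311 + D{\left(\left(0 - 3\right) 3 \right)} = 283 \cdot 311 + \left(\frac{1}{3} + \frac{3}{9 \left(0 - 3\right)^{2}}\right) = 88013 + \left(\frac{1}{3} + \frac{3}{81}\right) = 88013 + \left(\frac{1}{3} + 3 \cdot \frac{1}{81}\right) = 88013 + \left(\frac{1}{3} + \frac{1}{27}\right) = 88013 + \frac{10}{27} = \frac{2376361}{27}$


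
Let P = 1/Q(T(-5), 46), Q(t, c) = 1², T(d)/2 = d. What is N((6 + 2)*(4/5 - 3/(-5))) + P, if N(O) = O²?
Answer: 3161/25 ≈ 126.44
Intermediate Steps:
T(d) = 2*d
Q(t, c) = 1
P = 1 (P = 1/1 = 1)
N((6 + 2)*(4/5 - 3/(-5))) + P = ((6 + 2)*(4/5 - 3/(-5)))² + 1 = (8*(4*(⅕) - 3*(-⅕)))² + 1 = (8*(⅘ + ⅗))² + 1 = (8*(7/5))² + 1 = (56/5)² + 1 = 3136/25 + 1 = 3161/25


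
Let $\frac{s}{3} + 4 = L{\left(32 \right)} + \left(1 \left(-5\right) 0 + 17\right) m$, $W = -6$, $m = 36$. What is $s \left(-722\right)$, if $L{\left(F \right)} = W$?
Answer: $-1303932$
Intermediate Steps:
$L{\left(F \right)} = -6$
$s = 1806$ ($s = -12 + 3 \left(-6 + \left(1 \left(-5\right) 0 + 17\right) 36\right) = -12 + 3 \left(-6 + \left(\left(-5\right) 0 + 17\right) 36\right) = -12 + 3 \left(-6 + \left(0 + 17\right) 36\right) = -12 + 3 \left(-6 + 17 \cdot 36\right) = -12 + 3 \left(-6 + 612\right) = -12 + 3 \cdot 606 = -12 + 1818 = 1806$)
$s \left(-722\right) = 1806 \left(-722\right) = -1303932$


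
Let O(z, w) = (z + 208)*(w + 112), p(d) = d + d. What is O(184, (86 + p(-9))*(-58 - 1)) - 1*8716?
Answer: -1537516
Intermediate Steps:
p(d) = 2*d
O(z, w) = (112 + w)*(208 + z) (O(z, w) = (208 + z)*(112 + w) = (112 + w)*(208 + z))
O(184, (86 + p(-9))*(-58 - 1)) - 1*8716 = (23296 + 112*184 + 208*((86 + 2*(-9))*(-58 - 1)) + ((86 + 2*(-9))*(-58 - 1))*184) - 1*8716 = (23296 + 20608 + 208*((86 - 18)*(-59)) + ((86 - 18)*(-59))*184) - 8716 = (23296 + 20608 + 208*(68*(-59)) + (68*(-59))*184) - 8716 = (23296 + 20608 + 208*(-4012) - 4012*184) - 8716 = (23296 + 20608 - 834496 - 738208) - 8716 = -1528800 - 8716 = -1537516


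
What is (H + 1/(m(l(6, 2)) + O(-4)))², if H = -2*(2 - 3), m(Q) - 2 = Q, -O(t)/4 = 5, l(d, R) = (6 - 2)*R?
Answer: 361/100 ≈ 3.6100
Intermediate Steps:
l(d, R) = 4*R
O(t) = -20 (O(t) = -4*5 = -20)
m(Q) = 2 + Q
H = 2 (H = -2*(-1) = 2)
(H + 1/(m(l(6, 2)) + O(-4)))² = (2 + 1/((2 + 4*2) - 20))² = (2 + 1/((2 + 8) - 20))² = (2 + 1/(10 - 20))² = (2 + 1/(-10))² = (2 - ⅒)² = (19/10)² = 361/100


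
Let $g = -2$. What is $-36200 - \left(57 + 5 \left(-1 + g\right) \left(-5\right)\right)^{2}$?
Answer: $-53624$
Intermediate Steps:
$-36200 - \left(57 + 5 \left(-1 + g\right) \left(-5\right)\right)^{2} = -36200 - \left(57 + 5 \left(-1 - 2\right) \left(-5\right)\right)^{2} = -36200 - \left(57 + 5 \left(\left(-3\right) \left(-5\right)\right)\right)^{2} = -36200 - \left(57 + 5 \cdot 15\right)^{2} = -36200 - \left(57 + 75\right)^{2} = -36200 - 132^{2} = -36200 - 17424 = -53624$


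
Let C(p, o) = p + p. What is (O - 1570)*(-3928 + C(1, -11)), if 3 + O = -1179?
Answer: 10804352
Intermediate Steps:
C(p, o) = 2*p
O = -1182 (O = -3 - 1179 = -1182)
(O - 1570)*(-3928 + C(1, -11)) = (-1182 - 1570)*(-3928 + 2*1) = -2752*(-3928 + 2) = -2752*(-3926) = 10804352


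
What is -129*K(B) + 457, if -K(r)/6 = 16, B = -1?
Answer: 12841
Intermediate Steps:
K(r) = -96 (K(r) = -6*16 = -96)
-129*K(B) + 457 = -129*(-96) + 457 = 12384 + 457 = 12841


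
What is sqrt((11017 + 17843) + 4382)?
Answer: sqrt(33242) ≈ 182.32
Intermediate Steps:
sqrt((11017 + 17843) + 4382) = sqrt(28860 + 4382) = sqrt(33242)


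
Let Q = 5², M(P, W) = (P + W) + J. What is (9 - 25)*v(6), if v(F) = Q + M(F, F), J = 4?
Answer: -656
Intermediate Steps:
M(P, W) = 4 + P + W (M(P, W) = (P + W) + 4 = 4 + P + W)
Q = 25
v(F) = 29 + 2*F (v(F) = 25 + (4 + F + F) = 25 + (4 + 2*F) = 29 + 2*F)
(9 - 25)*v(6) = (9 - 25)*(29 + 2*6) = -16*(29 + 12) = -16*41 = -656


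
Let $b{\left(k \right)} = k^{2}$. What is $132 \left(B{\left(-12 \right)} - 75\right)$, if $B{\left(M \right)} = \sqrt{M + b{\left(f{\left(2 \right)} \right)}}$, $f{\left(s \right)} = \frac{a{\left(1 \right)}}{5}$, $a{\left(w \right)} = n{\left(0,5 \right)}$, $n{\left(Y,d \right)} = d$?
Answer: $-9900 + 132 i \sqrt{11} \approx -9900.0 + 437.79 i$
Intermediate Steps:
$a{\left(w \right)} = 5$
$f{\left(s \right)} = 1$ ($f{\left(s \right)} = \frac{5}{5} = 5 \cdot \frac{1}{5} = 1$)
$B{\left(M \right)} = \sqrt{1 + M}$ ($B{\left(M \right)} = \sqrt{M + 1^{2}} = \sqrt{M + 1} = \sqrt{1 + M}$)
$132 \left(B{\left(-12 \right)} - 75\right) = 132 \left(\sqrt{1 - 12} - 75\right) = 132 \left(\sqrt{-11} - 75\right) = 132 \left(i \sqrt{11} - 75\right) = 132 \left(-75 + i \sqrt{11}\right) = -9900 + 132 i \sqrt{11}$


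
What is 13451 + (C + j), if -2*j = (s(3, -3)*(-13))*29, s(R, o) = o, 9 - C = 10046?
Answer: 5697/2 ≈ 2848.5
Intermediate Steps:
C = -10037 (C = 9 - 1*10046 = 9 - 10046 = -10037)
j = -1131/2 (j = -(-3*(-13))*29/2 = -39*29/2 = -1/2*1131 = -1131/2 ≈ -565.50)
13451 + (C + j) = 13451 + (-10037 - 1131/2) = 13451 - 21205/2 = 5697/2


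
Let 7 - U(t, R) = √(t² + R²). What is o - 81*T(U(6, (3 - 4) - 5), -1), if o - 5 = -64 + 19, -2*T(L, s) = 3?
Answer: 163/2 ≈ 81.500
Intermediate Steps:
U(t, R) = 7 - √(R² + t²) (U(t, R) = 7 - √(t² + R²) = 7 - √(R² + t²))
T(L, s) = -3/2 (T(L, s) = -½*3 = -3/2)
o = -40 (o = 5 + (-64 + 19) = 5 - 45 = -40)
o - 81*T(U(6, (3 - 4) - 5), -1) = -40 - 81*(-3/2) = -40 + 243/2 = 163/2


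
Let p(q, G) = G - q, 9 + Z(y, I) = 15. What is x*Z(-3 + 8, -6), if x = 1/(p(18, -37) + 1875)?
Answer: 3/910 ≈ 0.0032967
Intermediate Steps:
Z(y, I) = 6 (Z(y, I) = -9 + 15 = 6)
x = 1/1820 (x = 1/((-37 - 1*18) + 1875) = 1/((-37 - 18) + 1875) = 1/(-55 + 1875) = 1/1820 ≈ 0.00054945)
x*Z(-3 + 8, -6) = (1/1820)*6 = 3/910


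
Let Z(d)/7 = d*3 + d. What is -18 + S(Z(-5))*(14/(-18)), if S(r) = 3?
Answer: -61/3 ≈ -20.333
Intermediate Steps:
Z(d) = 28*d (Z(d) = 7*(d*3 + d) = 7*(3*d + d) = 7*(4*d) = 28*d)
-18 + S(Z(-5))*(14/(-18)) = -18 + 3*(14/(-18)) = -18 + 3*(14*(-1/18)) = -18 + 3*(-7/9) = -18 - 7/3 = -61/3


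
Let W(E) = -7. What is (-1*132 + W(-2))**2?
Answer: 19321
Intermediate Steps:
(-1*132 + W(-2))**2 = (-1*132 - 7)**2 = (-132 - 7)**2 = (-139)**2 = 19321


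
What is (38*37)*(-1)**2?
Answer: 1406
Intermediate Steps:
(38*37)*(-1)**2 = 1406*1 = 1406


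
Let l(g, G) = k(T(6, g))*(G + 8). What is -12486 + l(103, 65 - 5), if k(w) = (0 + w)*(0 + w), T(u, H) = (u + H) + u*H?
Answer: 35927486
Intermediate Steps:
T(u, H) = H + u + H*u (T(u, H) = (H + u) + H*u = H + u + H*u)
k(w) = w² (k(w) = w*w = w²)
l(g, G) = (6 + 7*g)²*(8 + G) (l(g, G) = (g + 6 + g*6)²*(G + 8) = (g + 6 + 6*g)²*(8 + G) = (6 + 7*g)²*(8 + G))
-12486 + l(103, 65 - 5) = -12486 + (6 + 7*103)²*(8 + (65 - 5)) = -12486 + (6 + 721)²*(8 + 60) = -12486 + 727²*68 = -12486 + 528529*68 = -12486 + 35939972 = 35927486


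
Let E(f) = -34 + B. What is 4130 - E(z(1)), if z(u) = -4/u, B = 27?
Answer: 4137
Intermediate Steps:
E(f) = -7 (E(f) = -34 + 27 = -7)
4130 - E(z(1)) = 4130 - 1*(-7) = 4130 + 7 = 4137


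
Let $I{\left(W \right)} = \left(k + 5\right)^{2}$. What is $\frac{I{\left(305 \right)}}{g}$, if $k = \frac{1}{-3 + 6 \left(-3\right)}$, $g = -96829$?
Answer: $- \frac{10816}{42701589} \approx -0.00025329$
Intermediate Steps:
$k = - \frac{1}{21}$ ($k = \frac{1}{-3 - 18} = \frac{1}{-21} = - \frac{1}{21} \approx -0.047619$)
$I{\left(W \right)} = \frac{10816}{441}$ ($I{\left(W \right)} = \left(- \frac{1}{21} + 5\right)^{2} = \left(\frac{104}{21}\right)^{2} = \frac{10816}{441}$)
$\frac{I{\left(305 \right)}}{g} = \frac{10816}{441 \left(-96829\right)} = \frac{10816}{441} \left(- \frac{1}{96829}\right) = - \frac{10816}{42701589}$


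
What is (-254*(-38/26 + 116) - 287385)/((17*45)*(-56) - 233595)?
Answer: 4114211/3593655 ≈ 1.1449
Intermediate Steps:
(-254*(-38/26 + 116) - 287385)/((17*45)*(-56) - 233595) = (-254*(-38*1/26 + 116) - 287385)/(765*(-56) - 233595) = (-254*(-19/13 + 116) - 287385)/(-42840 - 233595) = (-254*1489/13 - 287385)/(-276435) = (-378206/13 - 287385)*(-1/276435) = -4114211/13*(-1/276435) = 4114211/3593655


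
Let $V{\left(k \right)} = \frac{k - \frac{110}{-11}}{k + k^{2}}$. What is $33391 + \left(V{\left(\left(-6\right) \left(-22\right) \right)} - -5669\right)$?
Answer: $\frac{342868751}{8778} \approx 39060.0$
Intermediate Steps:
$V{\left(k \right)} = \frac{10 + k}{k + k^{2}}$ ($V{\left(k \right)} = \frac{k - -10}{k + k^{2}} = \frac{k + 10}{k + k^{2}} = \frac{10 + k}{k + k^{2}}$)
$33391 + \left(V{\left(\left(-6\right) \left(-22\right) \right)} - -5669\right) = 33391 + \left(\frac{10 - -132}{\left(-6\right) \left(-22\right) \left(1 - -132\right)} - -5669\right) = 33391 + \left(\frac{10 + 132}{132 \left(1 + 132\right)} + 5669\right) = 33391 + \left(\frac{1}{132} \cdot \frac{1}{133} \cdot 142 + 5669\right) = 33391 + \left(\frac{71}{8778} + 5669\right) = 33391 + \frac{49762553}{8778} = \frac{342868751}{8778}$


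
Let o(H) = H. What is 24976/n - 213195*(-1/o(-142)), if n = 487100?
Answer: -25960934477/17292050 ≈ -1501.3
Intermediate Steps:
24976/n - 213195*(-1/o(-142)) = 24976/487100 - 213195/((-1*(-142))) = 24976*(1/487100) - 213195/142 = 6244/121775 - 213195*1/142 = 6244/121775 - 213195/142 = -25960934477/17292050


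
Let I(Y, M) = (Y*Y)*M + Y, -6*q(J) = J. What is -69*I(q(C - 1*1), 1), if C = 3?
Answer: 46/3 ≈ 15.333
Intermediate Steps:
q(J) = -J/6
I(Y, M) = Y + M*Y² (I(Y, M) = Y²*M + Y = M*Y² + Y = Y + M*Y²)
-69*I(q(C - 1*1), 1) = -69*(-(3 - 1*1)/6)*(1 + 1*(-(3 - 1*1)/6)) = -69*(-(3 - 1)/6)*(1 + 1*(-(3 - 1)/6)) = -69*(-⅙*2)*(1 + 1*(-⅙*2)) = -(-23)*(1 + 1*(-⅓)) = -(-23)*(1 - ⅓) = -(-23)*2/3 = -69*(-2/9) = 46/3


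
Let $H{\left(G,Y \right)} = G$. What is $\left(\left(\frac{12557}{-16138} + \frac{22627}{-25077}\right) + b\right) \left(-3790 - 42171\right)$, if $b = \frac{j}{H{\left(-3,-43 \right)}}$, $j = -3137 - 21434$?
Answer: $- \frac{50769860486739129}{134897542} \approx -3.7636 \cdot 10^{8}$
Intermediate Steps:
$j = -24571$
$b = \frac{24571}{3}$ ($b = - \frac{24571}{-3} = \left(-24571\right) \left(- \frac{1}{3}\right) = \frac{24571}{3} \approx 8190.3$)
$\left(\left(\frac{12557}{-16138} + \frac{22627}{-25077}\right) + b\right) \left(-3790 - 42171\right) = \left(\left(\frac{12557}{-16138} + \frac{22627}{-25077}\right) + \frac{24571}{3}\right) \left(-3790 - 42171\right) = \left(\left(12557 \left(- \frac{1}{16138}\right) + 22627 \left(- \frac{1}{25077}\right)\right) + \frac{24571}{3}\right) \left(-45961\right) = \left(\left(- \frac{12557}{16138} - \frac{22627}{25077}\right) + \frac{24571}{3}\right) \left(-45961\right) = \left(- \frac{680046415}{404692626} + \frac{24571}{3}\right) \left(-45961\right) = \frac{1104629152689}{134897542} \left(-45961\right) = - \frac{50769860486739129}{134897542}$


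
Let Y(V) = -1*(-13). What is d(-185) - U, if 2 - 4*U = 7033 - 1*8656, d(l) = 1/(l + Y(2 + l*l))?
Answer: -17469/43 ≈ -406.26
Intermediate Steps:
Y(V) = 13
d(l) = 1/(13 + l) (d(l) = 1/(l + 13) = 1/(13 + l))
U = 1625/4 (U = ½ - (7033 - 1*8656)/4 = ½ - (7033 - 8656)/4 = ½ - ¼*(-1623) = ½ + 1623/4 = 1625/4 ≈ 406.25)
d(-185) - U = 1/(13 - 185) - 1*1625/4 = 1/(-172) - 1625/4 = -1/172 - 1625/4 = -17469/43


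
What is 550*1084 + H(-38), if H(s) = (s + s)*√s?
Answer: 596200 - 76*I*√38 ≈ 5.962e+5 - 468.5*I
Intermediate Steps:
H(s) = 2*s^(3/2) (H(s) = (2*s)*√s = 2*s^(3/2))
550*1084 + H(-38) = 550*1084 + 2*(-38)^(3/2) = 596200 + 2*(-38*I*√38) = 596200 - 76*I*√38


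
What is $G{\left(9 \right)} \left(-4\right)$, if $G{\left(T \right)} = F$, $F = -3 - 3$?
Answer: $24$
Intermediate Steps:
$F = -6$ ($F = -3 - 3 = -6$)
$G{\left(T \right)} = -6$
$G{\left(9 \right)} \left(-4\right) = \left(-6\right) \left(-4\right) = 24$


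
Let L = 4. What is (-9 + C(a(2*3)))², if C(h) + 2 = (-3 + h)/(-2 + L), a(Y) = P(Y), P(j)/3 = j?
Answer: 49/4 ≈ 12.250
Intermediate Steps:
P(j) = 3*j
a(Y) = 3*Y
C(h) = -7/2 + h/2 (C(h) = -2 + (-3 + h)/(-2 + 4) = -2 + (-3 + h)/2 = -2 + (-3 + h)*(½) = -2 + (-3/2 + h/2) = -7/2 + h/2)
(-9 + C(a(2*3)))² = (-9 + (-7/2 + (3*(2*3))/2))² = (-9 + (-7/2 + (3*6)/2))² = (-9 + (-7/2 + (½)*18))² = (-9 + (-7/2 + 9))² = (-9 + 11/2)² = (-7/2)² = 49/4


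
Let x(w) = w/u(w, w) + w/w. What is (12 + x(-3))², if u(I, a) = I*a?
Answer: 1444/9 ≈ 160.44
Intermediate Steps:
x(w) = 1 + 1/w (x(w) = w/((w*w)) + w/w = w/(w²) + 1 = w/w² + 1 = 1/w + 1 = 1 + 1/w)
(12 + x(-3))² = (12 + (1 - 3)/(-3))² = (12 - ⅓*(-2))² = (12 + ⅔)² = (38/3)² = 1444/9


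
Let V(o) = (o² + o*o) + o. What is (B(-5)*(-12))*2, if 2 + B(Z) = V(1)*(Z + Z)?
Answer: 768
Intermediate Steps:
V(o) = o + 2*o² (V(o) = (o² + o²) + o = 2*o² + o = o + 2*o²)
B(Z) = -2 + 6*Z (B(Z) = -2 + (1*(1 + 2*1))*(Z + Z) = -2 + (1*(1 + 2))*(2*Z) = -2 + (1*3)*(2*Z) = -2 + 3*(2*Z) = -2 + 6*Z)
(B(-5)*(-12))*2 = ((-2 + 6*(-5))*(-12))*2 = ((-2 - 30)*(-12))*2 = -32*(-12)*2 = 384*2 = 768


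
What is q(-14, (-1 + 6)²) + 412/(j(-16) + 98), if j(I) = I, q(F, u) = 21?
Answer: 1067/41 ≈ 26.024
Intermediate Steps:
q(-14, (-1 + 6)²) + 412/(j(-16) + 98) = 21 + 412/(-16 + 98) = 21 + 412/82 = 21 + (1/82)*412 = 21 + 206/41 = 1067/41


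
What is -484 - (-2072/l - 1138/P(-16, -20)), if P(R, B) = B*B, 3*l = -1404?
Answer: -11362627/23400 ≈ -485.58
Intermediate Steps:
l = -468 (l = (1/3)*(-1404) = -468)
P(R, B) = B**2
-484 - (-2072/l - 1138/P(-16, -20)) = -484 - (-2072/(-468) - 1138/((-20)**2)) = -484 - (-2072*(-1/468) - 1138/400) = -484 - (518/117 - 1138*1/400) = -484 - (518/117 - 569/200) = -484 - 1*37027/23400 = -484 - 37027/23400 = -11362627/23400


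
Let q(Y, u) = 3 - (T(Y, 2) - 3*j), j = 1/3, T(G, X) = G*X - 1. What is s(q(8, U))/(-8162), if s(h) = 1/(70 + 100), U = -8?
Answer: -1/1387540 ≈ -7.2070e-7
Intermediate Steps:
T(G, X) = -1 + G*X
j = ⅓ ≈ 0.33333
q(Y, u) = 5 - 2*Y (q(Y, u) = 3 - ((-1 + Y*2) - 3*⅓) = 3 - ((-1 + 2*Y) - 1) = 3 - (-2 + 2*Y) = 3 + (2 - 2*Y) = 5 - 2*Y)
s(h) = 1/170
s(q(8, U))/(-8162) = (1/170)/(-8162) = (1/170)*(-1/8162) = -1/1387540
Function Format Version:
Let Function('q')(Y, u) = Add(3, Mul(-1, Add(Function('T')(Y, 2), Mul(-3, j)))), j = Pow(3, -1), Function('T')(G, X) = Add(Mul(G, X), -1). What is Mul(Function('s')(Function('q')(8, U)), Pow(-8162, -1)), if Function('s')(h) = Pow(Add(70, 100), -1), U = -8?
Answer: Rational(-1, 1387540) ≈ -7.2070e-7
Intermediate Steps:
Function('T')(G, X) = Add(-1, Mul(G, X))
j = Rational(1, 3) ≈ 0.33333
Function('q')(Y, u) = Add(5, Mul(-2, Y)) (Function('q')(Y, u) = Add(3, Mul(-1, Add(Add(-1, Mul(Y, 2)), Mul(-3, Rational(1, 3))))) = Add(3, Mul(-1, Add(Add(-1, Mul(2, Y)), -1))) = Add(3, Mul(-1, Add(-2, Mul(2, Y)))) = Add(3, Add(2, Mul(-2, Y))) = Add(5, Mul(-2, Y)))
Function('s')(h) = Rational(1, 170) (Function('s')(h) = Pow(170, -1) = Rational(1, 170))
Mul(Function('s')(Function('q')(8, U)), Pow(-8162, -1)) = Mul(Rational(1, 170), Pow(-8162, -1)) = Mul(Rational(1, 170), Rational(-1, 8162)) = Rational(-1, 1387540)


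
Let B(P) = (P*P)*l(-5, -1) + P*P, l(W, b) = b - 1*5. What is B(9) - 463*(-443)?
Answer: 204704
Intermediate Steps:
l(W, b) = -5 + b (l(W, b) = b - 5 = -5 + b)
B(P) = -5*P² (B(P) = (P*P)*(-5 - 1) + P*P = P²*(-6) + P² = -6*P² + P² = -5*P²)
B(9) - 463*(-443) = -5*9² - 463*(-443) = -5*81 + 205109 = -405 + 205109 = 204704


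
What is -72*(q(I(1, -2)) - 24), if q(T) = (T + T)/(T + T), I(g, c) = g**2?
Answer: 1656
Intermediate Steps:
q(T) = 1 (q(T) = (2*T)/((2*T)) = (2*T)*(1/(2*T)) = 1)
-72*(q(I(1, -2)) - 24) = -72*(1 - 24) = -72*(-23) = 1656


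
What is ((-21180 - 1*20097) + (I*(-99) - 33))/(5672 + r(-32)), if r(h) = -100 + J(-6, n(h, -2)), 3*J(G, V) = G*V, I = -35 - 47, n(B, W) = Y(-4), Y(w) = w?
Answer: -922/155 ≈ -5.9484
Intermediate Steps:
n(B, W) = -4
I = -82
J(G, V) = G*V/3 (J(G, V) = (G*V)/3 = G*V/3)
r(h) = -92 (r(h) = -100 + (⅓)*(-6)*(-4) = -100 + 8 = -92)
((-21180 - 1*20097) + (I*(-99) - 33))/(5672 + r(-32)) = ((-21180 - 1*20097) + (-82*(-99) - 33))/(5672 - 92) = ((-21180 - 20097) + (8118 - 33))/5580 = (-41277 + 8085)*(1/5580) = -33192*1/5580 = -922/155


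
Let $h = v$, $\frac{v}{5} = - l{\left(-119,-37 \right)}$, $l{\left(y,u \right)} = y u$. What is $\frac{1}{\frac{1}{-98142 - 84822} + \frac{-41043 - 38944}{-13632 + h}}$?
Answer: $\frac{6522117708}{14634705821} \approx 0.44566$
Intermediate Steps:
$l{\left(y,u \right)} = u y$
$v = -22015$ ($v = 5 \left(- \left(-37\right) \left(-119\right)\right) = 5 \left(\left(-1\right) 4403\right) = 5 \left(-4403\right) = -22015$)
$h = -22015$
$\frac{1}{\frac{1}{-98142 - 84822} + \frac{-41043 - 38944}{-13632 + h}} = \frac{1}{\frac{1}{-98142 - 84822} + \frac{-41043 - 38944}{-13632 - 22015}} = \frac{1}{\frac{1}{-182964} - \frac{79987}{-35647}} = \frac{1}{- \frac{1}{182964} - - \frac{79987}{35647}} = \frac{1}{- \frac{1}{182964} + \frac{79987}{35647}} = \frac{1}{\frac{14634705821}{6522117708}} = \frac{6522117708}{14634705821}$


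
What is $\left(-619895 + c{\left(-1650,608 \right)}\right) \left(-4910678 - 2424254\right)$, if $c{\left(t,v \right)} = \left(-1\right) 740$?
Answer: $4552315521820$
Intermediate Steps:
$c{\left(t,v \right)} = -740$
$\left(-619895 + c{\left(-1650,608 \right)}\right) \left(-4910678 - 2424254\right) = \left(-619895 - 740\right) \left(-4910678 - 2424254\right) = \left(-620635\right) \left(-7334932\right) = 4552315521820$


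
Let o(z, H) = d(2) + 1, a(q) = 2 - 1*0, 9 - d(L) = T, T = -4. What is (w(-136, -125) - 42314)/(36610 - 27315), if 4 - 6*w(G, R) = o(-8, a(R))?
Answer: -126947/27885 ≈ -4.5525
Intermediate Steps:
d(L) = 13 (d(L) = 9 - 1*(-4) = 9 + 4 = 13)
a(q) = 2 (a(q) = 2 + 0 = 2)
o(z, H) = 14 (o(z, H) = 13 + 1 = 14)
w(G, R) = -5/3 (w(G, R) = 2/3 - 1/6*14 = 2/3 - 7/3 = -5/3)
(w(-136, -125) - 42314)/(36610 - 27315) = (-5/3 - 42314)/(36610 - 27315) = -126947/3/9295 = -126947/3*1/9295 = -126947/27885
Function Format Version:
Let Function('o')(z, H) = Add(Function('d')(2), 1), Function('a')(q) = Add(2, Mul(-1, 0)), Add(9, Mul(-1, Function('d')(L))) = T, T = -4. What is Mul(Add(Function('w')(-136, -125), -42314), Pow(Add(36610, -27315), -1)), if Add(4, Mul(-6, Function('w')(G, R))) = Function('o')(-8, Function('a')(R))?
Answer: Rational(-126947, 27885) ≈ -4.5525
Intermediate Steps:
Function('d')(L) = 13 (Function('d')(L) = Add(9, Mul(-1, -4)) = Add(9, 4) = 13)
Function('a')(q) = 2 (Function('a')(q) = Add(2, 0) = 2)
Function('o')(z, H) = 14 (Function('o')(z, H) = Add(13, 1) = 14)
Function('w')(G, R) = Rational(-5, 3) (Function('w')(G, R) = Add(Rational(2, 3), Mul(Rational(-1, 6), 14)) = Add(Rational(2, 3), Rational(-7, 3)) = Rational(-5, 3))
Mul(Add(Function('w')(-136, -125), -42314), Pow(Add(36610, -27315), -1)) = Mul(Add(Rational(-5, 3), -42314), Pow(Add(36610, -27315), -1)) = Mul(Rational(-126947, 3), Pow(9295, -1)) = Mul(Rational(-126947, 3), Rational(1, 9295)) = Rational(-126947, 27885)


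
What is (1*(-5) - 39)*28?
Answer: -1232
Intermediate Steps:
(1*(-5) - 39)*28 = (-5 - 39)*28 = -44*28 = -1232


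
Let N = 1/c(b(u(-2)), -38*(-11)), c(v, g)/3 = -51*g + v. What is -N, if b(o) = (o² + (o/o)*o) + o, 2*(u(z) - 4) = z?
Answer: 1/63909 ≈ 1.5647e-5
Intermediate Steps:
u(z) = 4 + z/2
b(o) = o² + 2*o (b(o) = (o² + 1*o) + o = (o² + o) + o = (o + o²) + o = o² + 2*o)
c(v, g) = -153*g + 3*v (c(v, g) = 3*(-51*g + v) = 3*(v - 51*g) = -153*g + 3*v)
N = -1/63909 (N = 1/(-(-5814)*(-11) + 3*((4 + (½)*(-2))*(2 + (4 + (½)*(-2))))) = 1/(-153*418 + 3*((4 - 1)*(2 + (4 - 1)))) = 1/(-63954 + 3*(3*(2 + 3))) = 1/(-63954 + 3*(3*5)) = 1/(-63954 + 3*15) = 1/(-63954 + 45) = 1/(-63909) = -1/63909 ≈ -1.5647e-5)
-N = -1*(-1/63909) = 1/63909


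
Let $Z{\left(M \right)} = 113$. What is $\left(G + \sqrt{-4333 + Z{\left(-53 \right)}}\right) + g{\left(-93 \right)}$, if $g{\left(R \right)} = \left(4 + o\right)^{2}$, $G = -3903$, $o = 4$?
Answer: $-3839 + 2 i \sqrt{1055} \approx -3839.0 + 64.962 i$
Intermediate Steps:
$g{\left(R \right)} = 64$ ($g{\left(R \right)} = \left(4 + 4\right)^{2} = 8^{2} = 64$)
$\left(G + \sqrt{-4333 + Z{\left(-53 \right)}}\right) + g{\left(-93 \right)} = \left(-3903 + \sqrt{-4333 + 113}\right) + 64 = \left(-3903 + \sqrt{-4220}\right) + 64 = \left(-3903 + 2 i \sqrt{1055}\right) + 64 = -3839 + 2 i \sqrt{1055}$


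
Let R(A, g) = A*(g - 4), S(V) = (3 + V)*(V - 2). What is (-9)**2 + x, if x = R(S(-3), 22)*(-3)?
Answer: 81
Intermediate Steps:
S(V) = (-2 + V)*(3 + V) (S(V) = (3 + V)*(-2 + V) = (-2 + V)*(3 + V))
R(A, g) = A*(-4 + g)
x = 0 (x = ((-6 - 3 + (-3)**2)*(-4 + 22))*(-3) = ((-6 - 3 + 9)*18)*(-3) = (0*18)*(-3) = 0*(-3) = 0)
(-9)**2 + x = (-9)**2 + 0 = 81 + 0 = 81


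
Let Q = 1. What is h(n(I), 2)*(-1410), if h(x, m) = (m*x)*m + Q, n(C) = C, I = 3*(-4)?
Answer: 66270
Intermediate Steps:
I = -12
h(x, m) = 1 + x*m² (h(x, m) = (m*x)*m + 1 = x*m² + 1 = 1 + x*m²)
h(n(I), 2)*(-1410) = (1 - 12*2²)*(-1410) = (1 - 12*4)*(-1410) = (1 - 48)*(-1410) = -47*(-1410) = 66270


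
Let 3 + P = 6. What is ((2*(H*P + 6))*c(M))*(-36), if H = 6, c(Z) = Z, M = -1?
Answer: 1728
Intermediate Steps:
P = 3 (P = -3 + 6 = 3)
((2*(H*P + 6))*c(M))*(-36) = ((2*(6*3 + 6))*(-1))*(-36) = ((2*(18 + 6))*(-1))*(-36) = ((2*24)*(-1))*(-36) = (48*(-1))*(-36) = -48*(-36) = 1728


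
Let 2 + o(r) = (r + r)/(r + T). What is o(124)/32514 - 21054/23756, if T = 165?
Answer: -16486893247/18602028898 ≈ -0.88630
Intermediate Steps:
o(r) = -2 + 2*r/(165 + r) (o(r) = -2 + (r + r)/(r + 165) = -2 + (2*r)/(165 + r) = -2 + 2*r/(165 + r))
o(124)/32514 - 21054/23756 = -330/(165 + 124)/32514 - 21054/23756 = -330/289*(1/32514) - 21054*1/23756 = -330*1/289*(1/32514) - 10527/11878 = -330/289*1/32514 - 10527/11878 = -55/1566091 - 10527/11878 = -16486893247/18602028898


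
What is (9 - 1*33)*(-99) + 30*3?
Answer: 2466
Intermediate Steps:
(9 - 1*33)*(-99) + 30*3 = (9 - 33)*(-99) + 90 = -24*(-99) + 90 = 2376 + 90 = 2466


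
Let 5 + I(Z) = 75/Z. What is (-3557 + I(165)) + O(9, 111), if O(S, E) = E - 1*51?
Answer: -38517/11 ≈ -3501.5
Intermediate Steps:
O(S, E) = -51 + E (O(S, E) = E - 51 = -51 + E)
I(Z) = -5 + 75/Z
(-3557 + I(165)) + O(9, 111) = (-3557 + (-5 + 75/165)) + (-51 + 111) = (-3557 + (-5 + 75*(1/165))) + 60 = (-3557 + (-5 + 5/11)) + 60 = (-3557 - 50/11) + 60 = -39177/11 + 60 = -38517/11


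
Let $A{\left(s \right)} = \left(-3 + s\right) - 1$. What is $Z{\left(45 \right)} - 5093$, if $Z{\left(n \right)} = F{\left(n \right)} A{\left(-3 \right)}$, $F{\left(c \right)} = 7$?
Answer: $-5142$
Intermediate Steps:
$A{\left(s \right)} = -4 + s$
$Z{\left(n \right)} = -49$ ($Z{\left(n \right)} = 7 \left(-4 - 3\right) = 7 \left(-7\right) = -49$)
$Z{\left(45 \right)} - 5093 = -49 - 5093 = -5142$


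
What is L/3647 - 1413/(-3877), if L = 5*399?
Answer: 1841118/2019917 ≈ 0.91148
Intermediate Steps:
L = 1995
L/3647 - 1413/(-3877) = 1995/3647 - 1413/(-3877) = 1995*(1/3647) - 1413*(-1/3877) = 285/521 + 1413/3877 = 1841118/2019917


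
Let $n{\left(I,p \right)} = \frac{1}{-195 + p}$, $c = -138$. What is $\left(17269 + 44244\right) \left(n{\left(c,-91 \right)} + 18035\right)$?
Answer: $\frac{317284607617}{286} \approx 1.1094 \cdot 10^{9}$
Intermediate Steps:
$\left(17269 + 44244\right) \left(n{\left(c,-91 \right)} + 18035\right) = \left(17269 + 44244\right) \left(\frac{1}{-195 - 91} + 18035\right) = 61513 \left(\frac{1}{-286} + 18035\right) = 61513 \left(- \frac{1}{286} + 18035\right) = 61513 \cdot \frac{5158009}{286} = \frac{317284607617}{286}$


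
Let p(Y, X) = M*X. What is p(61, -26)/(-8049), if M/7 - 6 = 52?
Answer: 10556/8049 ≈ 1.3115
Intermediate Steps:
M = 406 (M = 42 + 7*52 = 42 + 364 = 406)
p(Y, X) = 406*X
p(61, -26)/(-8049) = (406*(-26))/(-8049) = -10556*(-1/8049) = 10556/8049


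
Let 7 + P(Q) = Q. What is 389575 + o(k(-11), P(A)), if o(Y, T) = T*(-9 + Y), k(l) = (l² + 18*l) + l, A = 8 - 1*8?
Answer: 390254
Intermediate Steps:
A = 0 (A = 8 - 8 = 0)
P(Q) = -7 + Q
k(l) = l² + 19*l
389575 + o(k(-11), P(A)) = 389575 + (-7 + 0)*(-9 - 11*(19 - 11)) = 389575 - 7*(-9 - 11*8) = 389575 - 7*(-9 - 88) = 389575 - 7*(-97) = 389575 + 679 = 390254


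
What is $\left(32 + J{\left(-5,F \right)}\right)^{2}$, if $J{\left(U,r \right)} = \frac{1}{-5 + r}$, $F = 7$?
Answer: $\frac{4225}{4} \approx 1056.3$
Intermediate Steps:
$\left(32 + J{\left(-5,F \right)}\right)^{2} = \left(32 + \frac{1}{-5 + 7}\right)^{2} = \left(32 + \frac{1}{2}\right)^{2} = \left(\frac{65}{2}\right)^{2} = \frac{4225}{4}$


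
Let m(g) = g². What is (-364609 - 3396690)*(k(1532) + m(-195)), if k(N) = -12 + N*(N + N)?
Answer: -17798696307239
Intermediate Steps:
k(N) = -12 + 2*N² (k(N) = -12 + N*(2*N) = -12 + 2*N²)
(-364609 - 3396690)*(k(1532) + m(-195)) = (-364609 - 3396690)*((-12 + 2*1532²) + (-195)²) = -3761299*((-12 + 2*2347024) + 38025) = -3761299*((-12 + 4694048) + 38025) = -3761299*(4694036 + 38025) = -3761299*4732061 = -17798696307239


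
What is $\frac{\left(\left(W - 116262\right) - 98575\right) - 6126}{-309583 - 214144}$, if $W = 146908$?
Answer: $\frac{74055}{523727} \approx 0.1414$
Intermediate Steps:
$\frac{\left(\left(W - 116262\right) - 98575\right) - 6126}{-309583 - 214144} = \frac{\left(\left(146908 - 116262\right) - 98575\right) - 6126}{-309583 - 214144} = \frac{\left(30646 - 98575\right) - 6126}{-523727} = \left(-67929 - 6126\right) \left(- \frac{1}{523727}\right) = \left(-74055\right) \left(- \frac{1}{523727}\right) = \frac{74055}{523727}$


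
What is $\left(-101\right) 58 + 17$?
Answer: $-5841$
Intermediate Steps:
$\left(-101\right) 58 + 17 = -5858 + 17 = -5841$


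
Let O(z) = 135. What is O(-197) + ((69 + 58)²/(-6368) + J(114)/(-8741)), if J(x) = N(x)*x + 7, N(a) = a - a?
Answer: 7373434715/55662688 ≈ 132.47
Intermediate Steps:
N(a) = 0
J(x) = 7 (J(x) = 0*x + 7 = 0 + 7 = 7)
O(-197) + ((69 + 58)²/(-6368) + J(114)/(-8741)) = 135 + ((69 + 58)²/(-6368) + 7/(-8741)) = 135 + (127²*(-1/6368) + 7*(-1/8741)) = 135 + (16129*(-1/6368) - 7/8741) = 135 + (-16129/6368 - 7/8741) = 135 - 141028165/55662688 = 7373434715/55662688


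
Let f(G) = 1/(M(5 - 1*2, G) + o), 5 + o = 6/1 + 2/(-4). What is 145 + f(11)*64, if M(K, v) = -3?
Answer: 597/5 ≈ 119.40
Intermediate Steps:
o = ½ (o = -5 + (6/1 + 2/(-4)) = -5 + (6*1 + 2*(-¼)) = -5 + (6 - ½) = -5 + 11/2 = ½ ≈ 0.50000)
f(G) = -⅖ (f(G) = 1/(-3 + ½) = 1/(-5/2) = -⅖)
145 + f(11)*64 = 145 - ⅖*64 = 145 - 128/5 = 597/5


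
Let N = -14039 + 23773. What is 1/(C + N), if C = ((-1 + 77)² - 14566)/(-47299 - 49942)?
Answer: 97241/946552684 ≈ 0.00010273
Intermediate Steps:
C = 8790/97241 (C = (76² - 14566)/(-97241) = (5776 - 14566)*(-1/97241) = -8790*(-1/97241) = 8790/97241 ≈ 0.090394)
N = 9734
1/(C + N) = 1/(8790/97241 + 9734) = 1/(946552684/97241) = 97241/946552684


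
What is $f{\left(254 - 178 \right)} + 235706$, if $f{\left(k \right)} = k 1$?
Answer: $235782$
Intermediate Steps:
$f{\left(k \right)} = k$
$f{\left(254 - 178 \right)} + 235706 = \left(254 - 178\right) + 235706 = 76 + 235706 = 235782$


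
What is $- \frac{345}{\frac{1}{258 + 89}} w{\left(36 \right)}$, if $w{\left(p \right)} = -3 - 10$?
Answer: $1556295$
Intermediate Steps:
$w{\left(p \right)} = -13$ ($w{\left(p \right)} = -3 - 10 = -13$)
$- \frac{345}{\frac{1}{258 + 89}} w{\left(36 \right)} = - \frac{345}{\frac{1}{258 + 89}} \left(-13\right) = - \frac{345}{\frac{1}{347}} \left(-13\right) = - 345 \frac{1}{\frac{1}{347}} \left(-13\right) = \left(-345\right) 347 \left(-13\right) = \left(-119715\right) \left(-13\right) = 1556295$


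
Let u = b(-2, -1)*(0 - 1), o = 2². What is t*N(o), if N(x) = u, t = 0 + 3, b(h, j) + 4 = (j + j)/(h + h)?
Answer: 21/2 ≈ 10.500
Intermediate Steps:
o = 4
b(h, j) = -4 + j/h (b(h, j) = -4 + (j + j)/(h + h) = -4 + (2*j)/((2*h)) = -4 + (2*j)*(1/(2*h)) = -4 + j/h)
t = 3
u = 7/2 (u = (-4 - 1/(-2))*(0 - 1) = (-4 - 1*(-½))*(-1) = (-4 + ½)*(-1) = -7/2*(-1) = 7/2 ≈ 3.5000)
N(x) = 7/2
t*N(o) = 3*(7/2) = 21/2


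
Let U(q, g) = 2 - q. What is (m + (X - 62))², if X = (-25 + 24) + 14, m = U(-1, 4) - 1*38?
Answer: 7056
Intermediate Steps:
m = -35 (m = (2 - 1*(-1)) - 1*38 = (2 + 1) - 38 = 3 - 38 = -35)
X = 13 (X = -1 + 14 = 13)
(m + (X - 62))² = (-35 + (13 - 62))² = (-35 - 49)² = (-84)² = 7056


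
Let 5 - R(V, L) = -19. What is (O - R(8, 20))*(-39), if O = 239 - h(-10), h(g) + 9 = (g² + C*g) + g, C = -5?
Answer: -3276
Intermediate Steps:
h(g) = -9 + g² - 4*g (h(g) = -9 + ((g² - 5*g) + g) = -9 + (g² - 4*g) = -9 + g² - 4*g)
R(V, L) = 24 (R(V, L) = 5 - 1*(-19) = 5 + 19 = 24)
O = 108 (O = 239 - (-9 + (-10)² - 4*(-10)) = 239 - (-9 + 100 + 40) = 239 - 1*131 = 239 - 131 = 108)
(O - R(8, 20))*(-39) = (108 - 1*24)*(-39) = (108 - 24)*(-39) = 84*(-39) = -3276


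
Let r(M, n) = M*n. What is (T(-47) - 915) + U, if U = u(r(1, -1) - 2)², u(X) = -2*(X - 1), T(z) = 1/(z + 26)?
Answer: -17872/21 ≈ -851.05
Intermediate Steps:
T(z) = 1/(26 + z)
u(X) = 2 - 2*X (u(X) = -2*(-1 + X) = 2 - 2*X)
U = 64 (U = (2 - 2*(1*(-1) - 2))² = (2 - 2*(-1 - 2))² = (2 - 2*(-3))² = (2 + 6)² = 8² = 64)
(T(-47) - 915) + U = (1/(26 - 47) - 915) + 64 = (1/(-21) - 915) + 64 = (-1/21 - 915) + 64 = -19216/21 + 64 = -17872/21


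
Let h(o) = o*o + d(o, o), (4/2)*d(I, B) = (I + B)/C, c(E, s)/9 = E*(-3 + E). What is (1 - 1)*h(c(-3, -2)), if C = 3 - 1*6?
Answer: 0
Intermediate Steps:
C = -3 (C = 3 - 6 = -3)
c(E, s) = 9*E*(-3 + E) (c(E, s) = 9*(E*(-3 + E)) = 9*E*(-3 + E))
d(I, B) = -B/6 - I/6 (d(I, B) = ((I + B)/(-3))/2 = ((B + I)*(-1/3))/2 = (-B/3 - I/3)/2 = -B/6 - I/6)
h(o) = o**2 - o/3 (h(o) = o*o + (-o/6 - o/6) = o**2 - o/3)
(1 - 1)*h(c(-3, -2)) = (1 - 1)*((9*(-3)*(-3 - 3))*(-1/3 + 9*(-3)*(-3 - 3))) = 0*((9*(-3)*(-6))*(-1/3 + 9*(-3)*(-6))) = 0*(162*(-1/3 + 162)) = 0*(162*(485/3)) = 0*26190 = 0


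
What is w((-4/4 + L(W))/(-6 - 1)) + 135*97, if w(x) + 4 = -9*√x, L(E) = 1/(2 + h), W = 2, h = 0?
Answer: 13091 - 9*√14/14 ≈ 13089.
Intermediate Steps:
L(E) = ½ (L(E) = 1/(2 + 0) = 1/2 = ½)
w(x) = -4 - 9*√x
w((-4/4 + L(W))/(-6 - 1)) + 135*97 = (-4 - 9*√(-1/(-6 - 1))*√(-½ + 4/4)) + 135*97 = (-4 - 9*√2*√(-1/(-7))/2) + 13095 = (-4 - 9*√14/14) + 13095 = 13091 - 9*√14/14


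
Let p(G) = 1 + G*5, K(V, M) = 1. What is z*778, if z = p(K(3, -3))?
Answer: 4668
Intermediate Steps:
p(G) = 1 + 5*G
z = 6 (z = 1 + 5*1 = 1 + 5 = 6)
z*778 = 6*778 = 4668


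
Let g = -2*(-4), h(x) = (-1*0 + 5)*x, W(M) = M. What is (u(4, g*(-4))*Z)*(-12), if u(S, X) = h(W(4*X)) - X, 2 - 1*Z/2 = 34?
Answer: -466944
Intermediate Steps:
h(x) = 5*x (h(x) = (0 + 5)*x = 5*x)
g = 8
Z = -64 (Z = 4 - 2*34 = 4 - 68 = -64)
u(S, X) = 19*X (u(S, X) = 5*(4*X) - X = 20*X - X = 19*X)
(u(4, g*(-4))*Z)*(-12) = ((19*(8*(-4)))*(-64))*(-12) = ((19*(-32))*(-64))*(-12) = -608*(-64)*(-12) = 38912*(-12) = -466944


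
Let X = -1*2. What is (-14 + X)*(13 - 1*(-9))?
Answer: -352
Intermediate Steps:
X = -2
(-14 + X)*(13 - 1*(-9)) = (-14 - 2)*(13 - 1*(-9)) = -16*(13 + 9) = -16*22 = -352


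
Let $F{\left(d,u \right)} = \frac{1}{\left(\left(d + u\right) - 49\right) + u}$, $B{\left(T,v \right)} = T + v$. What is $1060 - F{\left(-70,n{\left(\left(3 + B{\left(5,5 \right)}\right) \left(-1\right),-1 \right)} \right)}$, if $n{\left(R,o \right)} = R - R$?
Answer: $\frac{126141}{119} \approx 1060.0$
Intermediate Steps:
$n{\left(R,o \right)} = 0$
$F{\left(d,u \right)} = \frac{1}{-49 + d + 2 u}$ ($F{\left(d,u \right)} = \frac{1}{\left(-49 + d + u\right) + u} = \frac{1}{-49 + d + 2 u}$)
$1060 - F{\left(-70,n{\left(\left(3 + B{\left(5,5 \right)}\right) \left(-1\right),-1 \right)} \right)} = 1060 - \frac{1}{-49 - 70 + 2 \cdot 0} = 1060 - \frac{1}{-49 - 70 + 0} = 1060 - \frac{1}{-119} = 1060 - - \frac{1}{119} = 1060 + \frac{1}{119} = \frac{126141}{119}$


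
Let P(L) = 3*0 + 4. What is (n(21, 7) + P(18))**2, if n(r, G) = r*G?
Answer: 22801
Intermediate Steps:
n(r, G) = G*r
P(L) = 4 (P(L) = 0 + 4 = 4)
(n(21, 7) + P(18))**2 = (7*21 + 4)**2 = (147 + 4)**2 = 151**2 = 22801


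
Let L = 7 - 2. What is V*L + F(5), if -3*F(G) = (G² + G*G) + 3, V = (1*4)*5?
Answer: 247/3 ≈ 82.333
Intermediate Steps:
V = 20 (V = 4*5 = 20)
L = 5
F(G) = -1 - 2*G²/3 (F(G) = -((G² + G*G) + 3)/3 = -((G² + G²) + 3)/3 = -(2*G² + 3)/3 = -(3 + 2*G²)/3 = -1 - 2*G²/3)
V*L + F(5) = 20*5 + (-1 - ⅔*5²) = 100 + (-1 - ⅔*25) = 100 + (-1 - 50/3) = 100 - 53/3 = 247/3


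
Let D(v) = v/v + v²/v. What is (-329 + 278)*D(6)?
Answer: -357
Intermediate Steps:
D(v) = 1 + v
(-329 + 278)*D(6) = (-329 + 278)*(1 + 6) = -51*7 = -357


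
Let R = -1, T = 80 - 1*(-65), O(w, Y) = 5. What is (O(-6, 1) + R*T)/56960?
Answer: -7/2848 ≈ -0.0024579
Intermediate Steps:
T = 145 (T = 80 + 65 = 145)
(O(-6, 1) + R*T)/56960 = (5 - 1*145)/56960 = (5 - 145)*(1/56960) = -140*1/56960 = -7/2848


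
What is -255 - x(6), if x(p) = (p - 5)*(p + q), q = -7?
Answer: -254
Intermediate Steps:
x(p) = (-7 + p)*(-5 + p) (x(p) = (p - 5)*(p - 7) = (-5 + p)*(-7 + p) = (-7 + p)*(-5 + p))
-255 - x(6) = -255 - (35 + 6² - 12*6) = -255 - (35 + 36 - 72) = -255 - 1*(-1) = -255 + 1 = -254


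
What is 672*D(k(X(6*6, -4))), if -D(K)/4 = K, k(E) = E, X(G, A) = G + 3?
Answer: -104832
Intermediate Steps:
X(G, A) = 3 + G
D(K) = -4*K
672*D(k(X(6*6, -4))) = 672*(-4*(3 + 6*6)) = 672*(-4*(3 + 36)) = 672*(-4*39) = 672*(-156) = -104832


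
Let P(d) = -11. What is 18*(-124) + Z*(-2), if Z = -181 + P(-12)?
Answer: -1848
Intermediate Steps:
Z = -192 (Z = -181 - 11 = -192)
18*(-124) + Z*(-2) = 18*(-124) - 192*(-2) = -2232 + 384 = -1848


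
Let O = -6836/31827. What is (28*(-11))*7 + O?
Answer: -68625848/31827 ≈ -2156.2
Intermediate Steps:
O = -6836/31827 (O = -6836*1/31827 = -6836/31827 ≈ -0.21479)
(28*(-11))*7 + O = (28*(-11))*7 - 6836/31827 = -308*7 - 6836/31827 = -2156 - 6836/31827 = -68625848/31827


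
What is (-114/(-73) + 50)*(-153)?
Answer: -575892/73 ≈ -7888.9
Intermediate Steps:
(-114/(-73) + 50)*(-153) = (-114*(-1/73) + 50)*(-153) = (114/73 + 50)*(-153) = (3764/73)*(-153) = -575892/73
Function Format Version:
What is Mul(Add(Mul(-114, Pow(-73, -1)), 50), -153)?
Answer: Rational(-575892, 73) ≈ -7888.9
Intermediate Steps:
Mul(Add(Mul(-114, Pow(-73, -1)), 50), -153) = Mul(Add(Mul(-114, Rational(-1, 73)), 50), -153) = Mul(Add(Rational(114, 73), 50), -153) = Mul(Rational(3764, 73), -153) = Rational(-575892, 73)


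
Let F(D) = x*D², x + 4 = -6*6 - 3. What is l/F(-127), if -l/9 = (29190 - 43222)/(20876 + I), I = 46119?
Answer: -126288/46464181265 ≈ -2.7180e-6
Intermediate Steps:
x = -43 (x = -4 + (-6*6 - 3) = -4 + (-36 - 3) = -4 - 39 = -43)
F(D) = -43*D²
l = 126288/66995 (l = -9*(29190 - 43222)/(20876 + 46119) = -(-126288)/66995 = -9*(-14032/66995) = 126288/66995 ≈ 1.8850)
l/F(-127) = 126288/(66995*((-43*(-127)²))) = 126288/(66995*((-43*16129))) = (126288/66995)/(-693547) = (126288/66995)*(-1/693547) = -126288/46464181265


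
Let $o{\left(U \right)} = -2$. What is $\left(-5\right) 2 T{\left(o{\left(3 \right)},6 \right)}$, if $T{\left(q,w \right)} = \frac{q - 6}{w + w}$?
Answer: $\frac{20}{3} \approx 6.6667$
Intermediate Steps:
$T{\left(q,w \right)} = \frac{-6 + q}{2 w}$
$\left(-5\right) 2 T{\left(o{\left(3 \right)},6 \right)} = \left(-5\right) 2 \frac{-6 - 2}{2 \cdot 6} = - 10 \cdot \frac{1}{2} \cdot \frac{1}{6} \left(-8\right) = \left(-10\right) \left(- \frac{2}{3}\right) = \frac{20}{3}$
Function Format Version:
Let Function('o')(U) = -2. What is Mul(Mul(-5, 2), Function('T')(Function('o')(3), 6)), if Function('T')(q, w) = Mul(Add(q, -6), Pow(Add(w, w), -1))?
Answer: Rational(20, 3) ≈ 6.6667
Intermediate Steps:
Function('T')(q, w) = Mul(Rational(1, 2), Pow(w, -1), Add(-6, q)) (Function('T')(q, w) = Mul(Add(-6, q), Pow(Mul(2, w), -1)) = Mul(Add(-6, q), Mul(Rational(1, 2), Pow(w, -1))) = Mul(Rational(1, 2), Pow(w, -1), Add(-6, q)))
Mul(Mul(-5, 2), Function('T')(Function('o')(3), 6)) = Mul(Mul(-5, 2), Mul(Rational(1, 2), Pow(6, -1), Add(-6, -2))) = Mul(-10, Mul(Rational(1, 2), Rational(1, 6), -8)) = Mul(-10, Rational(-2, 3)) = Rational(20, 3)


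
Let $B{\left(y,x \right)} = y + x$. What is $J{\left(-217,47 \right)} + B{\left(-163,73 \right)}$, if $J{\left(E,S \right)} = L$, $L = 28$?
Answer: $-62$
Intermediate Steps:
$B{\left(y,x \right)} = x + y$
$J{\left(E,S \right)} = 28$
$J{\left(-217,47 \right)} + B{\left(-163,73 \right)} = 28 + \left(73 - 163\right) = 28 - 90 = -62$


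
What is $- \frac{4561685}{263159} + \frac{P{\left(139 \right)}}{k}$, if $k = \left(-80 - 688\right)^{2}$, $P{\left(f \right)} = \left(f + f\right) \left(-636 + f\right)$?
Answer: $- \frac{1363475459917}{77608747008} \approx -17.569$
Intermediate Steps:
$P{\left(f \right)} = 2 f \left(-636 + f\right)$
$k = 589824$ ($k = \left(-768\right)^{2} = 589824$)
$- \frac{4561685}{263159} + \frac{P{\left(139 \right)}}{k} = - \frac{4561685}{263159} + \frac{2 \cdot 139 \left(-636 + 139\right)}{589824} = \left(-4561685\right) \frac{1}{263159} + 2 \cdot 139 \left(-497\right) \frac{1}{589824} = - \frac{4561685}{263159} - \frac{69083}{294912} = - \frac{1363475459917}{77608747008}$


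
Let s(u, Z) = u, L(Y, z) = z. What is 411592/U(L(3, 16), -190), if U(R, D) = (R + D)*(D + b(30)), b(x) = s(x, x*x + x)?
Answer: 51449/3480 ≈ 14.784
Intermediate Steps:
b(x) = x
U(R, D) = (30 + D)*(D + R) (U(R, D) = (R + D)*(D + 30) = (D + R)*(30 + D) = (30 + D)*(D + R))
411592/U(L(3, 16), -190) = 411592/((-190)**2 + 30*(-190) + 30*16 - 190*16) = 411592/(36100 - 5700 + 480 - 3040) = 411592/27840 = 411592*(1/27840) = 51449/3480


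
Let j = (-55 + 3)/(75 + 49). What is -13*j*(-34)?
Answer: -5746/31 ≈ -185.35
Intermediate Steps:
j = -13/31 (j = -52/124 = -52*1/124 = -13/31 ≈ -0.41935)
-13*j*(-34) = -13*(-13/31)*(-34) = (169/31)*(-34) = -5746/31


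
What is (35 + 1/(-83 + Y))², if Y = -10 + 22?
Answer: 6170256/5041 ≈ 1224.0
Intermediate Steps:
Y = 12
(35 + 1/(-83 + Y))² = (35 + 1/(-83 + 12))² = (35 + 1/(-71))² = (35 - 1/71)² = (2484/71)² = 6170256/5041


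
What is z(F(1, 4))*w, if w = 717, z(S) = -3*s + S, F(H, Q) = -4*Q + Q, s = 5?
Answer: -19359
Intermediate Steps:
F(H, Q) = -3*Q
z(S) = -15 + S (z(S) = -3*5 + S = -15 + S)
z(F(1, 4))*w = (-15 - 3*4)*717 = (-15 - 12)*717 = -27*717 = -19359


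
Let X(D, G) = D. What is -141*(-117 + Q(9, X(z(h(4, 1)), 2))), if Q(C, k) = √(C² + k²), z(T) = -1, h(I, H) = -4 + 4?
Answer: 16497 - 141*√82 ≈ 15220.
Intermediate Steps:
h(I, H) = 0
-141*(-117 + Q(9, X(z(h(4, 1)), 2))) = -141*(-117 + √(9² + (-1)²)) = -141*(-117 + √(81 + 1)) = -141*(-117 + √82) = 16497 - 141*√82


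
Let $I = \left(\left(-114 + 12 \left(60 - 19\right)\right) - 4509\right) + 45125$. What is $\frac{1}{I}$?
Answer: $\frac{1}{40994} \approx 2.4394 \cdot 10^{-5}$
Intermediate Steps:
$I = 40994$ ($I = \left(\left(-114 + 12 \cdot 41\right) - 4509\right) + 45125 = \left(\left(-114 + 492\right) - 4509\right) + 45125 = \left(378 - 4509\right) + 45125 = -4131 + 45125 = 40994$)
$\frac{1}{I} = \frac{1}{40994}$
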